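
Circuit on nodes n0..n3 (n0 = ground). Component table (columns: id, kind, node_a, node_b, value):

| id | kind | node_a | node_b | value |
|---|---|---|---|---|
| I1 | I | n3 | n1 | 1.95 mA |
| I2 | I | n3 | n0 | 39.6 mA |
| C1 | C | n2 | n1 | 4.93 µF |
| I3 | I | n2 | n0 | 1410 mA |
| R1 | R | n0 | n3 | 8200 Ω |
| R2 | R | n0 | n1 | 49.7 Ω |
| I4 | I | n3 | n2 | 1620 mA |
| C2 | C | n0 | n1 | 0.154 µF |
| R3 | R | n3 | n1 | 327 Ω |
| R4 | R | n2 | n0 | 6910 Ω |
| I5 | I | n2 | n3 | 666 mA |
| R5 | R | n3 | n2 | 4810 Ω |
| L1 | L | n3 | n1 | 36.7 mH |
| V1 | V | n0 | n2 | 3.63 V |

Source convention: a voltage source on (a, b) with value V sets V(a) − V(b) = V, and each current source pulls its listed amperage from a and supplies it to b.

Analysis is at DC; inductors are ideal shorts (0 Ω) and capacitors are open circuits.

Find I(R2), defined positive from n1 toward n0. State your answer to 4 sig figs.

-0.9783 A

Apply KCL at each of the 3 non-ground nodes and solve the resulting linear system.
Node n1: branches {I1, C1, R2, C2, R3, L1} → V_1 = -48.62
Node n2: branches {C1, I3, I4, R4, I5, R5, V1} → V_2 = -3.630
Node n3: branches {I1, I2, R1, I4, R3, I5, R5, L1} → V_3 = -48.62
Source currents: i(L1)=-0.9803, i(V1)=0.4648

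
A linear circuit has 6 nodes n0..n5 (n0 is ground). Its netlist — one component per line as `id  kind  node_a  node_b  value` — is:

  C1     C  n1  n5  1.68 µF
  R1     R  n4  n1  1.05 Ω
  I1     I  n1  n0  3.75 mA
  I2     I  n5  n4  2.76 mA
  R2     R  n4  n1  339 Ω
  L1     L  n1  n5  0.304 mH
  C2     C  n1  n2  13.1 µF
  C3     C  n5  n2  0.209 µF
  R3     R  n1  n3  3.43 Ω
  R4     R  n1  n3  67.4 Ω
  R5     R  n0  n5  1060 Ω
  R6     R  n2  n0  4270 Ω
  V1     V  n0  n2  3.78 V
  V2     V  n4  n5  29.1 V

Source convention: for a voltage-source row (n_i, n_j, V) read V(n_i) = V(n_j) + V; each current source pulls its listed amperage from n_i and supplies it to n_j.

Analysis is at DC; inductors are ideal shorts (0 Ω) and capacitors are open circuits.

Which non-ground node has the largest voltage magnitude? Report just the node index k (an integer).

4

Apply KCL at each of the 5 non-ground nodes and solve the resulting linear system.
Node n1: branches {C1, R1, I1, R2, L1, C2, R3, R4} → V_1 = -3.975
Node n2: branches {C2, C3, R6, V1} → V_2 = -3.780
Node n3: branches {R3, R4} → V_3 = -3.975
Node n4: branches {R1, I2, R2, V2} → V_4 = 25.12
Node n5: branches {C1, I2, L1, C3, R5, V2} → V_5 = -3.975
Source currents: i(L1)=27.80, i(V1)=-0.0008852, i(V2)=-27.80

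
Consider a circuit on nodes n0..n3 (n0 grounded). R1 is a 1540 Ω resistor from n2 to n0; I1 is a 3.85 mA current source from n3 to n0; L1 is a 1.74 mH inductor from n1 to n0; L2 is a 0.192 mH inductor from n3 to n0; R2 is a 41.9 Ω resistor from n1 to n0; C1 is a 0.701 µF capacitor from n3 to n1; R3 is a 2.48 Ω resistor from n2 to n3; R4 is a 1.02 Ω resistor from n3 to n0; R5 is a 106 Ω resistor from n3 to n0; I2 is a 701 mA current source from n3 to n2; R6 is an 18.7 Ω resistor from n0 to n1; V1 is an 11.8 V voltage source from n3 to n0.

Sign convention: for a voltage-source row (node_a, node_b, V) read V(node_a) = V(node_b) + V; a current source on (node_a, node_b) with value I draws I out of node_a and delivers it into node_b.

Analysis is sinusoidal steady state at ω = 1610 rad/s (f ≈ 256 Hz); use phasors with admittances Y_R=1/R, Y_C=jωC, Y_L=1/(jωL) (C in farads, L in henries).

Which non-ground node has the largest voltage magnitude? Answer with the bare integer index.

2

Element admittances at ω=1610 rad/s:
  Y(R1) = 0.0006494+0.000j S between n2,n0
  I1: injects 0.00385 A into n0 (from n3)
  Y(L1) = 0.000-0.3570j S between n1,n0
  Y(L2) = 0.000-3.235j S between n3,n0
  Y(R2) = 0.02387+0.000j S between n1,n0
  Y(C1) = 0.000+0.001129j S between n3,n1
  Y(R3) = 0.4032+0.000j S between n2,n3
  Y(R4) = 0.9804+0.000j S between n3,n0
  Y(R5) = 0.009434+0.000j S between n3,n0
  I2: injects 0.701 A into n2 (from n3)
  Y(R6) = 0.05348+0.000j S between n0,n1
  V1: constraint V(n3)−V(n0) = 11.8
Assemble and solve the 4×4 MNA system:
  V(n1)=-0.03574+0.007768j  V(n2)=13.52+0.000j  V(n3)=11.80+0.000j
  i(V1)=-11.69+38.16j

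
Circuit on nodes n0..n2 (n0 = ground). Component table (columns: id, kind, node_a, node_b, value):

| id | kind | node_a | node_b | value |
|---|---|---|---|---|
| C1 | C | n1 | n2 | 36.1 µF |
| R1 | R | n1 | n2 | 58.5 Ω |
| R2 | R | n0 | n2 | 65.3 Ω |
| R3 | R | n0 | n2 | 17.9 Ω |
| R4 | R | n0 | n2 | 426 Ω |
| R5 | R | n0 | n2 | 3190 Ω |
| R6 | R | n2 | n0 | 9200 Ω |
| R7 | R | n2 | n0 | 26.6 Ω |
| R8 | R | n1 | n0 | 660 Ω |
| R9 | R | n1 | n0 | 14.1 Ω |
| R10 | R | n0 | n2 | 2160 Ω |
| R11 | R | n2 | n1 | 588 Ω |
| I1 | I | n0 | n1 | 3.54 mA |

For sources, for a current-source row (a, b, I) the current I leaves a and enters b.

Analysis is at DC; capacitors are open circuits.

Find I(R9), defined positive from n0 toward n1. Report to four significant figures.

-0.002836 A

Apply KCL at each of the 2 non-ground nodes and solve the resulting linear system.
Node n1: branches {C1, R1, R8, R9, R11, I1} → V_1 = 0.03999
Node n2: branches {C1, R1, R2, R3, R4, R5, R6, R7, R10, R11} → V_2 = 0.005746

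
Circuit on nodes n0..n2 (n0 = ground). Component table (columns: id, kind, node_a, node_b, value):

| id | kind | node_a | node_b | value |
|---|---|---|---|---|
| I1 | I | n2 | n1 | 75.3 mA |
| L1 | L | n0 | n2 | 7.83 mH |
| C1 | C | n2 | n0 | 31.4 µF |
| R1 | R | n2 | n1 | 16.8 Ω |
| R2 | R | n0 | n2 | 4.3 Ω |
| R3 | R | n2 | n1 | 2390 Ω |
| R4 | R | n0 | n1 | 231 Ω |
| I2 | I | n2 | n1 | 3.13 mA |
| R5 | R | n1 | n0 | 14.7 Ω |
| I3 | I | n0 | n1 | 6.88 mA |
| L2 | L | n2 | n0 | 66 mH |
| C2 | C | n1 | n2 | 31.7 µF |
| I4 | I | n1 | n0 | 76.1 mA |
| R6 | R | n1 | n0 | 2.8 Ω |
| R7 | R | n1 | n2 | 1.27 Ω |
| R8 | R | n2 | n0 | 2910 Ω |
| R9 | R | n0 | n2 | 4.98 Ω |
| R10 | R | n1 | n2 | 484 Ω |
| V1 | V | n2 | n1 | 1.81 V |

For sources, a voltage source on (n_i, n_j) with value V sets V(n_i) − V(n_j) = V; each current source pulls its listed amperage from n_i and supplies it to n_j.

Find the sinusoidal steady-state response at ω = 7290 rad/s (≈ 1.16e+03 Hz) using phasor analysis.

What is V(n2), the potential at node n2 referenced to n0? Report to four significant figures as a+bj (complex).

Apply KCL at each of the 2 non-ground nodes and solve the resulting linear system.
Node n1: branches {I1, R1, R3, R4, I2, R5, I3, C2, I4, R6, R7, R10, V1} → V_1 = -1.035-0.1879j
Node n2: branches {I1, L1, C1, R1, R2, R3, I2, L2, C2, R7, R8, R9, R10, V1} → V_2 = 0.7748-0.1879j
Source currents: i(V1)=-1.991-0.4990j

0.7748-0.1879j V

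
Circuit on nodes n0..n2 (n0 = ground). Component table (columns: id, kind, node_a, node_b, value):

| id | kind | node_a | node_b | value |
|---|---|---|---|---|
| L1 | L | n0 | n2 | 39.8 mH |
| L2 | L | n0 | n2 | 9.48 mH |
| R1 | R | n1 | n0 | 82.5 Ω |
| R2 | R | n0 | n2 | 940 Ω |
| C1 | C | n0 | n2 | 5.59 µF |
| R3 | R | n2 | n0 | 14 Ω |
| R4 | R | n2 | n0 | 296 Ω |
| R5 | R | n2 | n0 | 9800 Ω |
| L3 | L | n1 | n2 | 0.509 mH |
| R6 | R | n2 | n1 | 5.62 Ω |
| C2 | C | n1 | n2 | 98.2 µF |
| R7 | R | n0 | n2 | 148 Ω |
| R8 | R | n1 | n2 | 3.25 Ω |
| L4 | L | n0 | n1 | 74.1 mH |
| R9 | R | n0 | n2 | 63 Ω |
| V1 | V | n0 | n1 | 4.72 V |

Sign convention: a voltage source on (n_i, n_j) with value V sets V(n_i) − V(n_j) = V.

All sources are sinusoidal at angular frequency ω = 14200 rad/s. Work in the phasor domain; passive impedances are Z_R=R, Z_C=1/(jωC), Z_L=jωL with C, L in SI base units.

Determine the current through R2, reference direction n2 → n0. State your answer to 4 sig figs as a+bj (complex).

-0.004661-0.0002146j A

MNA unknowns: 2 node voltages V₁..V_2 plus 1 source current (V1)
L1: Y=0.000-0.001769j on G[0,2]
L2: Y=0.000-0.007429j on G[0,2]
R1: Y=0.01212+0.000j on G[1,0]
R2: Y=0.001064+0.000j on G[0,2]
C1: Y=0.000+0.07938j on G[0,2]
R3: Y=0.07143+0.000j on G[2,0]
R4: Y=0.003378+0.000j on G[2,0]
R5: Y=0.0001020+0.000j on G[2,0]
L3: Y=0.000-0.1384j on G[1,2]
R6: Y=0.1779+0.000j on G[2,1]
C2: Y=0.000+1.394j on G[1,2]
R7: Y=0.006757+0.000j on G[0,2]
R8: Y=0.3077+0.000j on G[1,2]
L4: Y=0.000-0.0009504j on G[0,1]
R9: Y=0.01587+0.000j on G[0,2]
V1: row V0−V1=4.72, i_V1 at 0,1
solve → V1=-4.720+0.000j, V2=-4.381-0.2017j
aux → i_V1=-0.4751-0.3229j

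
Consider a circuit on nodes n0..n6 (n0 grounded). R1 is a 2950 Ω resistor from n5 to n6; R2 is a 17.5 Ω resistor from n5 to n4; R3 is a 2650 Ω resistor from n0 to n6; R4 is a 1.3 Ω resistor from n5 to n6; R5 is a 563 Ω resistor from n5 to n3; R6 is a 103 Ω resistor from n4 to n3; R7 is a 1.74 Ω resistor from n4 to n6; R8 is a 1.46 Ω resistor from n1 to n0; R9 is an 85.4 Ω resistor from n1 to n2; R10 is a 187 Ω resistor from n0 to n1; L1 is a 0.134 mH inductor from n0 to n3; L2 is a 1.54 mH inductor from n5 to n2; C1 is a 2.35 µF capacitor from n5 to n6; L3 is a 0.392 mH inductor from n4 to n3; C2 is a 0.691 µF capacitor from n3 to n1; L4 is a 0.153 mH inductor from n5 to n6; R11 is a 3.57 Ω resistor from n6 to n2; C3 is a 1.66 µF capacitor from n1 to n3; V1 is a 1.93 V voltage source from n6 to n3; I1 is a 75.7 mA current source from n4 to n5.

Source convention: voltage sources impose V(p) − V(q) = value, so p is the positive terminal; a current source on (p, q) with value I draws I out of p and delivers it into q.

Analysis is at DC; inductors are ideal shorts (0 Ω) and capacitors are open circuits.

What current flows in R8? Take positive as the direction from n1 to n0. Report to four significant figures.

0.02205 A

Apply KCL at each of the 6 non-ground nodes and solve the resulting linear system.
Node n1: branches {R8, R9, R10, C2, C3} → V_1 = 0.03219
Node n2: branches {R9, L2, R11} → V_2 = 1.930
Node n3: branches {R5, R6, L1, L3, C2, C3, V1} → V_3 = 0.000
Node n4: branches {R2, R6, R7, L3, I1} → V_4 = 0.000
Node n5: branches {R1, R2, R4, R5, L2, C1, L4, I1} → V_5 = 1.930
Node n6: branches {R1, R3, R4, R7, C1, L4, R11, V1} → V_6 = 1.930
Source currents: i(L1)=0.02295, i(L2)=0.02222, i(L3)=1.144, i(L4)=-0.06024, i(V1)=-1.170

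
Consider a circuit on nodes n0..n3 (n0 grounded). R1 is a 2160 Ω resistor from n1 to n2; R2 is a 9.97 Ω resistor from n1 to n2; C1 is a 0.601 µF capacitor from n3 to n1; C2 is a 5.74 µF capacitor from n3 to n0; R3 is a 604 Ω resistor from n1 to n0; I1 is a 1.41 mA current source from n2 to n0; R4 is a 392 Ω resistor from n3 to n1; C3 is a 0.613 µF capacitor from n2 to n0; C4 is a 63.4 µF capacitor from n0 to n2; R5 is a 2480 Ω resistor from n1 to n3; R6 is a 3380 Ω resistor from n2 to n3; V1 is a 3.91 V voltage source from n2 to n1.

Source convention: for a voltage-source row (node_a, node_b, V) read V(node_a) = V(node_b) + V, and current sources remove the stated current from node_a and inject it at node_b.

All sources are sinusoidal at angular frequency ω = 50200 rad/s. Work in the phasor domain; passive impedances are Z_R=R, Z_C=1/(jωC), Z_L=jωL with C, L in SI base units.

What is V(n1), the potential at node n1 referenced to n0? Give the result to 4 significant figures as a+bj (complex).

-3.877-0.004408j V

Element admittances at ω=50200 rad/s:
  Y(R1) = 0.0004630+0.000j S between n1,n2
  Y(R2) = 0.1003+0.000j S between n1,n2
  Y(C1) = 0.000+0.03017j S between n3,n1
  Y(C2) = 0.000+0.2881j S between n3,n0
  Y(R3) = 0.001656+0.000j S between n1,n0
  I1: injects 0.00141 A into n0 (from n2)
  Y(R4) = 0.002551+0.000j S between n3,n1
  Y(C3) = 0.000+0.03077j S between n2,n0
  Y(C4) = 0.000+3.183j S between n0,n2
  Y(R5) = 0.0004032+0.000j S between n1,n3
  Y(R6) = 0.0002959+0.000j S between n2,n3
  V1: constraint V(n2)−V(n1) = 3.91
Assemble and solve the 4×4 MNA system:
  V(n1)=-3.877-0.004408j  V(n2)=0.03299-0.004408j  V(n3)=-0.3678+0.03178j
  i(V1)=-0.4097-0.1060j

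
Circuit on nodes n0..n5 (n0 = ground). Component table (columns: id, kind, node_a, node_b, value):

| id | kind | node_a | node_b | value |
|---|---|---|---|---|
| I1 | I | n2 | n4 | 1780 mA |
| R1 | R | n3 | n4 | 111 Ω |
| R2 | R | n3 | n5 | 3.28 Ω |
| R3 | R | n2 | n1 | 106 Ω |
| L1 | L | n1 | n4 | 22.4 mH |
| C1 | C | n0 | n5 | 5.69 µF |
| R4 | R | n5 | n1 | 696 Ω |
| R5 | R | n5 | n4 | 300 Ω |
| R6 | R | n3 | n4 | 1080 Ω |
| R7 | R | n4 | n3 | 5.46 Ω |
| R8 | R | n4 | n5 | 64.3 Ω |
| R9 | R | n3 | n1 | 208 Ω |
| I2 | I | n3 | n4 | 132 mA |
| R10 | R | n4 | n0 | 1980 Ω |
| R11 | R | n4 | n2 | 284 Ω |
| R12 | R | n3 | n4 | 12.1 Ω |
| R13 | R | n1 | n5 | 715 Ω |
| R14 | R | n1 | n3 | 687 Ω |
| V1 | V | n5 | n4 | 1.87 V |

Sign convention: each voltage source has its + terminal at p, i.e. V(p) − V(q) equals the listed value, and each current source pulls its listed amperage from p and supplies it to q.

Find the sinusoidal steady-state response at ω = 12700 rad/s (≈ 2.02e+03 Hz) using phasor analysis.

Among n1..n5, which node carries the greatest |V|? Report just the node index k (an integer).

2

Element admittances at ω=12700 rad/s:
  I1: injects 1.78 A into n4 (from n2)
  Y(R1) = 0.009009+0.000j S between n3,n4
  Y(R2) = 0.3049+0.000j S between n3,n5
  Y(R3) = 0.009434+0.000j S between n2,n1
  Y(L1) = 0.000-0.003515j S between n1,n4
  Y(C1) = 0.000+0.07226j S between n0,n5
  Y(R4) = 0.001437+0.000j S between n5,n1
  Y(R5) = 0.003333+0.000j S between n5,n4
  Y(R6) = 0.0009259+0.000j S between n3,n4
  Y(R7) = 0.1832+0.000j S between n4,n3
  Y(R8) = 0.01555+0.000j S between n4,n5
  Y(R9) = 0.004808+0.000j S between n3,n1
  I2: injects 0.132 A into n4 (from n3)
  Y(R10) = 0.0005051+0.000j S between n4,n0
  Y(R11) = 0.003521+0.000j S between n4,n2
  Y(R12) = 0.08264+0.000j S between n3,n4
  Y(R13) = 0.001399+0.000j S between n1,n5
  Y(R14) = 0.001456+0.000j S between n1,n3
  V1: constraint V(n5)−V(n4) = 1.87
Assemble and solve the 6×6 MNA system:
  V(n1)=-103.5-30.81j  V(n2)=-213.2-22.44j  V(n3)=-2.208-0.3417j  V(n4)=-1.870-0.01307j  V(n5)=9.134e-05-0.01307j
  i(V1)=-1.003-0.1875j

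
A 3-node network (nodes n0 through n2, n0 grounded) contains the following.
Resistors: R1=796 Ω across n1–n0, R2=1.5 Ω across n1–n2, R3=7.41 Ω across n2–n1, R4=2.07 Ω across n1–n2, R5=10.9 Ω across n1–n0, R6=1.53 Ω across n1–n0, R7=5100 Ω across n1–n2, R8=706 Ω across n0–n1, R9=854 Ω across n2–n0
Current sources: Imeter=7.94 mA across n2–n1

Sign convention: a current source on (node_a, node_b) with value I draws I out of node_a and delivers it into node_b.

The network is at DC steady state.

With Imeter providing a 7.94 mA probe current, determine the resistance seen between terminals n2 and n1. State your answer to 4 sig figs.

Apply KCL at each of the 2 non-ground nodes and solve the resulting linear system.
Node n1: branches {R1, R2, R3, R4, R5, R6, R7, R8, Imeter} → V_1 = 9.650e-06
Node n2: branches {R2, R3, R4, R7, R9, Imeter} → V_2 = -0.006164

R_eq = 0.7776 Ω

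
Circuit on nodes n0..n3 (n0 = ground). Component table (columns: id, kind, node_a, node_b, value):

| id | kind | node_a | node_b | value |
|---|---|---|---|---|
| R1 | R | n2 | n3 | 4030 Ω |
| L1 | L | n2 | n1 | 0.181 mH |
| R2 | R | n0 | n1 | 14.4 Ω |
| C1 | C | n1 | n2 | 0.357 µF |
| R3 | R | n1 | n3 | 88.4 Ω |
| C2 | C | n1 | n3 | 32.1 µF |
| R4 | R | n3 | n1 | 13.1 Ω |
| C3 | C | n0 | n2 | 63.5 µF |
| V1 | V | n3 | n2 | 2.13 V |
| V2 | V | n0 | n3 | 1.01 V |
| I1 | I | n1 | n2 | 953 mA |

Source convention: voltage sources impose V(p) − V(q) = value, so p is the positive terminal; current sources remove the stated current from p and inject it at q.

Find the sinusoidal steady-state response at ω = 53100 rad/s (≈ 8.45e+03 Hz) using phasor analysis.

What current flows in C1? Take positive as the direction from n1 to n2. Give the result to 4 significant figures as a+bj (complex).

Element admittances at ω=53100 rad/s:
  Y(R1) = 0.0002481+0.000j S between n2,n3
  Y(L1) = 0.000-0.1040j S between n2,n1
  Y(R2) = 0.06944+0.000j S between n0,n1
  Y(C1) = 0.000+0.01896j S between n1,n2
  Y(R3) = 0.01131+0.000j S between n1,n3
  Y(C2) = 0.000+1.705j S between n1,n3
  Y(R4) = 0.07634+0.000j S between n3,n1
  Y(C3) = 0.000+3.372j S between n0,n2
  V1: constraint V(n3)−V(n2) = 2.13
  V2: constraint V(n0)−V(n3) = 1.01
  I1: injects 0.953 A into n2 (from n1)
Assemble and solve the 5×5 MNA system:
  V(n1)=-0.9515+0.5508j  V(n2)=-3.140+0.000j  V(n3)=-1.010+0.000j
  i(V1)=-1.000-10.40j  i(V2)=-0.06608-10.55j

-0.01044+0.04149j A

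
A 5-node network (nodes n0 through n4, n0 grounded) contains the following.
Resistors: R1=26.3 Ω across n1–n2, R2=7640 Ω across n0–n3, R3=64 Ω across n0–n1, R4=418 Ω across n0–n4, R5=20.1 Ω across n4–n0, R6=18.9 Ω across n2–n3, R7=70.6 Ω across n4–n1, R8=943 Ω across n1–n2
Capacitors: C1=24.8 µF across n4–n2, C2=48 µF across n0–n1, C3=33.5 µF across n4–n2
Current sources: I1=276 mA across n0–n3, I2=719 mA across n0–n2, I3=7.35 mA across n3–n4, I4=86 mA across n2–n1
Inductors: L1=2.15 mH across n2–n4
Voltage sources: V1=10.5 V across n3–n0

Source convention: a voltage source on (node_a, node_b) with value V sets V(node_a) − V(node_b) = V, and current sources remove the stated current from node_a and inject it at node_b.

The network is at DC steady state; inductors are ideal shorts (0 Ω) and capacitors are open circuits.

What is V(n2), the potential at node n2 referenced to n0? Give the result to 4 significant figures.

Apply KCL at each of the 4 non-ground nodes and solve the resulting linear system.
Node n1: branches {R1, R3, C2, R7, R8, I4} → V_1 = 9.581
Node n2: branches {R1, C1, I2, R6, C3, L1, R8, I4} → V_2 = 10.78
Node n3: branches {R2, I1, I3, R6, V1} → V_3 = 10.50
Node n4: branches {C1, I3, R4, R5, R7, C3, L1} → V_4 = 10.78
Source currents: i(L1)=0.5716, i(V1)=0.2820

10.78 V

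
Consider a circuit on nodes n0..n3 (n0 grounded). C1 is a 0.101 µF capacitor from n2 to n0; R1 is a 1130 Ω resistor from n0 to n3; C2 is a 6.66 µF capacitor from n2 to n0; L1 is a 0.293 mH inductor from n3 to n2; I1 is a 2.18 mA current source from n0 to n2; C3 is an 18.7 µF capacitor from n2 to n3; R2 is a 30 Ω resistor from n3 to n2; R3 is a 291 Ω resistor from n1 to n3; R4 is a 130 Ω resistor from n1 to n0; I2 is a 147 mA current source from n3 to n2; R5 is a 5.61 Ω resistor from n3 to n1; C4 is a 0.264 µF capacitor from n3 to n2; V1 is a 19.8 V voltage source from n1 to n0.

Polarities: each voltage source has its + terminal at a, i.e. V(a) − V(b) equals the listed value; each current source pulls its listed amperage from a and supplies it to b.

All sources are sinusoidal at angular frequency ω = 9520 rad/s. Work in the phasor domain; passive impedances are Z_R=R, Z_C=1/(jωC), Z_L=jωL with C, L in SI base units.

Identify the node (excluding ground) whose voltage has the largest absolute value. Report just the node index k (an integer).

Apply KCL at each of the 3 non-ground nodes and solve the resulting linear system.
Node n1: branches {R3, R4, R5, V1} → V_1 = 19.80+0.000j
Node n2: branches {C1, C2, L1, I1, C3, R2, I2, C4} → V_2 = 22.18-13.01j
Node n3: branches {R1, L1, C3, R2, R3, I2, R5, C4} → V_3 = 15.13-7.820j
Source currents: i(V1)=-1.001-1.421j

2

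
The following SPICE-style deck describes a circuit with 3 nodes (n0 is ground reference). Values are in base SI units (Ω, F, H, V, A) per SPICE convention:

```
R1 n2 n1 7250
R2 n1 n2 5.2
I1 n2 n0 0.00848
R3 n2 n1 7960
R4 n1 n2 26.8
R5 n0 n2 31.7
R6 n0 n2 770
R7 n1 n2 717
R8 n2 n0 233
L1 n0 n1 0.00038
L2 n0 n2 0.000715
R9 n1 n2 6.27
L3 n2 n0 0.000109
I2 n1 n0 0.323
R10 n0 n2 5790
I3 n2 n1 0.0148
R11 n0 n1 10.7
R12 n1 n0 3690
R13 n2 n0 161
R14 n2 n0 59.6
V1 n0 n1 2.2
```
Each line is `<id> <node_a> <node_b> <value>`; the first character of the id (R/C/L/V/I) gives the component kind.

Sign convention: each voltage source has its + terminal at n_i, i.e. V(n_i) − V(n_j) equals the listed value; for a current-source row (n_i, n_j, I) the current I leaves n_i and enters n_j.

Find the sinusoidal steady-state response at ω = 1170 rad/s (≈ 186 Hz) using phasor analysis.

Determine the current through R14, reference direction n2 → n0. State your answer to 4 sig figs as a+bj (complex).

Element admittances at ω=1170 rad/s:
  Y(R1) = 0.0001379+0.000j S between n2,n1
  Y(R2) = 0.1923+0.000j S between n1,n2
  I1: injects 0.00848 A into n0 (from n2)
  Y(R3) = 0.0001256+0.000j S between n2,n1
  Y(R4) = 0.03731+0.000j S between n1,n2
  Y(R5) = 0.03155+0.000j S between n0,n2
  Y(R6) = 0.001299+0.000j S between n0,n2
  Y(R7) = 0.001395+0.000j S between n1,n2
  Y(R8) = 0.004292+0.000j S between n2,n0
  Y(L1) = 0.000-2.249j S between n0,n1
  Y(L2) = 0.000-1.195j S between n0,n2
  Y(R9) = 0.1595+0.000j S between n1,n2
  Y(L3) = 0.000-7.841j S between n2,n0
  I2: injects 0.323 A into n0 (from n1)
  Y(R10) = 0.0001727+0.000j S between n0,n2
  I3: injects 0.0148 A into n1 (from n2)
  Y(R11) = 0.09346+0.000j S between n0,n1
  Y(R12) = 0.0002710+0.000j S between n1,n0
  Y(R13) = 0.006211+0.000j S between n2,n0
  Y(R14) = 0.01678+0.000j S between n2,n0
  V1: constraint V(n0)−V(n1) = 2.2
Assemble and solve the 3×3 MNA system:
  V(n1)=-2.200+0.000j  V(n2)=-0.004865-0.09747j
  i(V1)=-0.7558+4.986j

-8.163e-05-0.001635j A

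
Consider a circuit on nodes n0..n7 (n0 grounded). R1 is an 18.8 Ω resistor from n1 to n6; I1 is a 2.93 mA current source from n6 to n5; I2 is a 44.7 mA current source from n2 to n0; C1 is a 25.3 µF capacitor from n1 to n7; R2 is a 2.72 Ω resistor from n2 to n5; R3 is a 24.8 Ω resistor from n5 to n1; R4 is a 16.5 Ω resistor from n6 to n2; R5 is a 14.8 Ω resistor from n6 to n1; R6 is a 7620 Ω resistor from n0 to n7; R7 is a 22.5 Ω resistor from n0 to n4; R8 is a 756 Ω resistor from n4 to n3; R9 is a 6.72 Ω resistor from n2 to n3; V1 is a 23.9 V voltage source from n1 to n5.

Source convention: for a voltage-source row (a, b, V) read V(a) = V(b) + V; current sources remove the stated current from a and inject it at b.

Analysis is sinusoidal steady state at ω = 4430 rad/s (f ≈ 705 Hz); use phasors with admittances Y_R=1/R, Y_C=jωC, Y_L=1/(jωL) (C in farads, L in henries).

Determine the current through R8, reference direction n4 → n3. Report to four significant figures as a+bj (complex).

Element admittances at ω=4430 rad/s:
  Y(R1) = 0.05319+0.000j S between n1,n6
  I1: injects 0.00293 A into n5 (from n6)
  I2: injects 0.0447 A into n0 (from n2)
  Y(C1) = 0.000+0.1121j S between n1,n7
  Y(R2) = 0.3676+0.000j S between n2,n5
  Y(R3) = 0.04032+0.000j S between n5,n1
  Y(R4) = 0.06061+0.000j S between n6,n2
  Y(R5) = 0.06757+0.000j S between n6,n1
  Y(R6) = 0.0001312+0.000j S between n0,n7
  Y(R7) = 0.04444+0.000j S between n0,n4
  Y(R8) = 0.001323+0.000j S between n4,n3
  Y(R9) = 0.1488+0.000j S between n2,n3
  V1: constraint V(n1)−V(n5) = 23.9
Assemble and solve the 8×8 MNA system:
  V(n1)=-12.29+0.001348j  V(n2)=-33.83+0.001344j  V(n3)=-33.54+0.001332j  V(n4)=-0.9695+3.851e-05j  V(n5)=-36.19+0.001348j  V(n6)=-19.51+0.001347j  V(n7)=-12.29-0.01304j
  i(V1)=-1.833+1.542e-06j

0.04309-1.712e-06j A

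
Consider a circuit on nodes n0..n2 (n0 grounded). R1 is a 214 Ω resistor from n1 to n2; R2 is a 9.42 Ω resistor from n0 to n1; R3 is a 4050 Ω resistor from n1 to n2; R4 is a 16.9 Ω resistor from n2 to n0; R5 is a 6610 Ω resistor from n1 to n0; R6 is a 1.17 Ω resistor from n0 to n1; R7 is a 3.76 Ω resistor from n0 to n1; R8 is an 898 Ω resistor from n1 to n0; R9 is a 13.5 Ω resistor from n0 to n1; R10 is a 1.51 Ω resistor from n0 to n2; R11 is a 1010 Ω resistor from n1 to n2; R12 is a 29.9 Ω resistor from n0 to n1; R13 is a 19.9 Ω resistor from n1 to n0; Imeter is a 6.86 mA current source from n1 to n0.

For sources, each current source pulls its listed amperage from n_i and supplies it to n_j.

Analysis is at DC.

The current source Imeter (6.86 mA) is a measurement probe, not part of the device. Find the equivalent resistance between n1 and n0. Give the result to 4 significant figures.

R_eq = 0.7185 Ω

Apply KCL at each of the 2 non-ground nodes and solve the resulting linear system.
Node n1: branches {R1, R2, R3, R5, R6, R7, R8, R9, R11, R12, R13, Imeter} → V_1 = -0.004929
Node n2: branches {R1, R3, R4, R10, R11} → V_2 = -4.005e-05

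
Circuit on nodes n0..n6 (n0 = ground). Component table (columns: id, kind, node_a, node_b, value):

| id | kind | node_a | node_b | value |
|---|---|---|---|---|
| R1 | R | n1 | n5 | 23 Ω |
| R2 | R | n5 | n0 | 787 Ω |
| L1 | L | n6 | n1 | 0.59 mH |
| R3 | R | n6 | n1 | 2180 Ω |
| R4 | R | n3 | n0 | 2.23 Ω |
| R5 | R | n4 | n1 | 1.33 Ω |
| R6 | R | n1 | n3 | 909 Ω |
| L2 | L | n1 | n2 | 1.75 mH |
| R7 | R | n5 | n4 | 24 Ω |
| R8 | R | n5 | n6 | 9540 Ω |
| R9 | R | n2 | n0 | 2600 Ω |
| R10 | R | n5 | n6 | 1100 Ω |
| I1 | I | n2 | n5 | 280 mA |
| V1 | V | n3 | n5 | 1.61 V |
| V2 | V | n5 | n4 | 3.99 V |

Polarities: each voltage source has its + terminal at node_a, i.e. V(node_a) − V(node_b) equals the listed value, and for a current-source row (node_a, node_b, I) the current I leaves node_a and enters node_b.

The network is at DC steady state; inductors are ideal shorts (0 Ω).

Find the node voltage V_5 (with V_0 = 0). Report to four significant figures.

Element admittances at DC:
  Y(R1) = 0.04348 S between n1,n5
  Y(R2) = 0.001271 S between n5,n0
  L1: short n6↔n1 (DC inductor)
  Y(R3) = 0.0004587 S between n6,n1
  Y(R4) = 0.4484 S between n3,n0
  Y(R5) = 0.7519 S between n4,n1
  Y(R6) = 0.001100 S between n1,n3
  L2: short n1↔n2 (DC inductor)
  Y(R7) = 0.04167 S between n5,n4
  Y(R8) = 0.0001048 S between n5,n6
  Y(R9) = 0.0003846 S between n2,n0
  Y(R10) = 0.0009091 S between n5,n6
  I1: injects 0.28 A into n5 (from n2)
  V1: constraint V(n3)−V(n5) = 1.61
  V2: constraint V(n5)−V(n4) = 3.99
Assemble and solve the 10×10 MNA system:
  V(n1)=-5.709  V(n2)=-5.709  V(n3)=0.009431  V(n4)=-5.591  V(n5)=-1.601  V(n6)=-5.709
  i(L1)=0.004165  i(L2)=0.2778  i(V1)=-0.01052  i(V2)=-0.07751

-1.601 V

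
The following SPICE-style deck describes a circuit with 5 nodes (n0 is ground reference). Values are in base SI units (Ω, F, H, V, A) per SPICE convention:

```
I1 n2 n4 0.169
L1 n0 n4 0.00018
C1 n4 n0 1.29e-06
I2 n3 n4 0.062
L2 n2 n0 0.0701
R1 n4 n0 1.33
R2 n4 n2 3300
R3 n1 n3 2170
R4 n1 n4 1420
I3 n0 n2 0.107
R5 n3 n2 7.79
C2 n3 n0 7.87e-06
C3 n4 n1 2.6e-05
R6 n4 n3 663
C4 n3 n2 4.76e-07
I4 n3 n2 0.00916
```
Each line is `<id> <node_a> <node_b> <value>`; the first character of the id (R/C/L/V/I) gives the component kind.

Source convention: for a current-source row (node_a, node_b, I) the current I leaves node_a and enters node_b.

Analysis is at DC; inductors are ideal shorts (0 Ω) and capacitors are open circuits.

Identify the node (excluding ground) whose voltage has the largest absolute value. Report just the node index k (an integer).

Element admittances at DC:
  I1: injects 0.169 A into n4 (from n2)
  L1: short n0↔n4 (DC inductor)
  Y(C1) = 0.000 S between n4,n0
  I2: injects 0.062 A into n4 (from n3)
  L2: short n2↔n0 (DC inductor)
  Y(R1) = 0.7519 S between n4,n0
  Y(R2) = 0.0003030 S between n4,n2
  Y(R3) = 0.0004608 S between n1,n3
  Y(R4) = 0.0007042 S between n1,n4
  I3: injects 0.107 A into n2 (from n0)
  Y(R5) = 0.1284 S between n3,n2
  Y(C2) = 0.000 S between n3,n0
  Y(C3) = 0.000 S between n4,n1
  Y(R6) = 0.001508 S between n4,n3
  Y(C4) = 0.000 S between n3,n2
  I4: injects 0.00916 A into n2 (from n3)
Assemble and solve the 6×6 MNA system:
  V(n1)=-0.2163  V(n2)=0.000  V(n3)=-0.5467  V(n4)=0.000
  i(L1)=-0.2300  i(L2)=-0.1230

3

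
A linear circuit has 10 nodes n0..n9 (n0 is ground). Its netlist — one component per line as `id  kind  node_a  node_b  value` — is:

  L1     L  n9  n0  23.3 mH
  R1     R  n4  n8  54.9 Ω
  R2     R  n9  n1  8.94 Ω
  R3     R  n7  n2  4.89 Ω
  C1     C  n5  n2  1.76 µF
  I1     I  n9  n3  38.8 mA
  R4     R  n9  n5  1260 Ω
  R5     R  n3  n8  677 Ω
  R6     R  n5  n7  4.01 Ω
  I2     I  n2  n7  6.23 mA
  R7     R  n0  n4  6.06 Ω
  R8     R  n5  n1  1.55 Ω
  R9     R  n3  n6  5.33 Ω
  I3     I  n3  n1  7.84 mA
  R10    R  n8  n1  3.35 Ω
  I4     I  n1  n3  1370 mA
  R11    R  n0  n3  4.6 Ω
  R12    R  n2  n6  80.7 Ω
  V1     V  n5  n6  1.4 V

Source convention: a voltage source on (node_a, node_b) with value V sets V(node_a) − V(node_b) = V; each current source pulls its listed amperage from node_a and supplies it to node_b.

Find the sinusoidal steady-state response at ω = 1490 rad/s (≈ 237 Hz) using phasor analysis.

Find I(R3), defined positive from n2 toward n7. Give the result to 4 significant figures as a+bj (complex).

Apply KCL at each of the 9 non-ground nodes and solve the resulting linear system.
Node n1: branches {R2, R8, I3, R10, I4} → V_1 = -6.090-1.577j
Node n2: branches {R3, C1, I2, R12} → V_2 = -4.383-1.363j
Node n3: branches {I1, R5, R9, I3, I4, R11} → V_3 = 0.8334-0.6361j
Node n4: branches {R1, R7} → V_4 = -0.5708-0.1482j
Node n5: branches {C1, R4, R6, R8, V1} → V_5 = -4.216-1.366j
Node n6: branches {R9, R12, V1} → V_6 = -5.616-1.366j
Node n7: branches {R3, R6, I2} → V_7 = -4.278-1.365j
Node n8: branches {R1, R5, R10} → V_8 = -5.742-1.491j
Node n9: branches {L1, R2, I1, R4} → V_9 = -5.649-3.020j
Source currents: i(V1)=-1.225-0.1371j

-0.02151+0.0003931j A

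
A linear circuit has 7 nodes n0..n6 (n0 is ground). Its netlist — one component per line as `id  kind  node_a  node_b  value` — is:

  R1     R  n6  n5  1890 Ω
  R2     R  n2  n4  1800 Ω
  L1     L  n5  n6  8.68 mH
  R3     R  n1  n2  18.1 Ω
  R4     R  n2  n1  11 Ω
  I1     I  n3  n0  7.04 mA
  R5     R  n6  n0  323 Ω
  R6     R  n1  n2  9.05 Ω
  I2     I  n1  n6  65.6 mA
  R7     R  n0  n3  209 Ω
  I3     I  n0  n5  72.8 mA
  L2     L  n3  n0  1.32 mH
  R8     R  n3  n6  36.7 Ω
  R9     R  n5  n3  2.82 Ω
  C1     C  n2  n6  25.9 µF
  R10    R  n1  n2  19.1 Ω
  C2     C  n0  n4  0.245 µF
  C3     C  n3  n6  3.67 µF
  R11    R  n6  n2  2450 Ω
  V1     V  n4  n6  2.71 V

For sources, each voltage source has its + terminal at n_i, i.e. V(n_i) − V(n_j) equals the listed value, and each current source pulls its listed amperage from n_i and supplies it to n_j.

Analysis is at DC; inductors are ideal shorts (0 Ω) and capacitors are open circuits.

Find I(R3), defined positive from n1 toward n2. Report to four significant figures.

-0.01173 A

Apply KCL at each of the 6 non-ground nodes and solve the resulting linear system.
Node n1: branches {R3, R4, R6, I2, R10} → V_1 = -66.53
Node n2: branches {R2, R3, R4, R6, C1, R10, R11} → V_2 = -66.32
Node n3: branches {I1, R7, L2, R8, R9, C3} → V_3 = 0.000
Node n4: branches {R2, C2, V1} → V_4 = 2.899
Node n5: branches {R1, L1, I3, R9} → V_5 = 0.1891
Node n6: branches {R1, L1, R5, I2, R8, C1, C3, R11, V1} → V_6 = 0.1891
Source currents: i(L1)=0.005738, i(L2)=0.06517, i(V1)=-0.03845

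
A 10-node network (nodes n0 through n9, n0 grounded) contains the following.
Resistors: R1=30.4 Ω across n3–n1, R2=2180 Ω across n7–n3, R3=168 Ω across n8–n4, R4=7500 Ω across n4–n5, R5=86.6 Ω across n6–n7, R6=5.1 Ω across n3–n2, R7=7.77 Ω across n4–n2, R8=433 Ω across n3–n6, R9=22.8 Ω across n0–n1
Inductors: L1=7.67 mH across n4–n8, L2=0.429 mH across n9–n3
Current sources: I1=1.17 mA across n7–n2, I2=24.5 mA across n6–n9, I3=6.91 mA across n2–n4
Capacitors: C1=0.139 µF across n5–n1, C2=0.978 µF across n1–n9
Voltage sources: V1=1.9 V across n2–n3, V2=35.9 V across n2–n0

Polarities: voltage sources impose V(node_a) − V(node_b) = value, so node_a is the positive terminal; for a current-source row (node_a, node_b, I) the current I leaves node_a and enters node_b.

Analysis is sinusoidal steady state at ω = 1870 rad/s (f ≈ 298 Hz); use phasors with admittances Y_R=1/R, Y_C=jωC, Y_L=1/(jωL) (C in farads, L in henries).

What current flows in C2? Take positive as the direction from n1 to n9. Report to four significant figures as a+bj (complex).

Element admittances at ω=1870 rad/s:
  Y(R1) = 0.03289+0.000j S between n3,n1
  Y(R2) = 0.0004587+0.000j S between n7,n3
  Y(L1) = 0.000-0.06972j S between n4,n8
  Y(R3) = 0.005952+0.000j S between n8,n4
  I1: injects 0.00117 A into n2 (from n7)
  Y(R4) = 0.0001333+0.000j S between n4,n5
  I2: injects 0.0245 A into n9 (from n6)
  Y(R5) = 0.01155+0.000j S between n6,n7
  Y(C1) = 0.000+0.0002599j S between n5,n1
  Y(R6) = 0.1961+0.000j S between n3,n2
  Y(L2) = 0.000-1.247j S between n9,n3
  Y(R7) = 0.1287+0.000j S between n4,n2
  I3: injects 0.00691 A into n4 (from n2)
  Y(R8) = 0.002309+0.000j S between n3,n6
  Y(R9) = 0.04386+0.000j S between n0,n1
  Y(C2) = 0.000+0.001829j S between n1,n9
  V1: constraint V(n2)−V(n3) = 1.9
  V2: constraint V(n2)−V(n0) = 35.9
Assemble and solve the 11×11 MNA system:
  V(n1)=14.61+0.4770j  V(n2)=35.90+0.000j  V(n3)=34.00+0.000j  V(n4)=35.94-0.008573j  V(n5)=18.86-8.284j  V(n6)=24.68+0.000j  V(n7)=24.94+0.000j  V(n8)=35.94-0.008573j  V(n9)=34.03+0.01898j
  i(V1)=0.2672+0.01982j  i(V2)=-0.6409-0.02092j

-0.0008377-0.03551j A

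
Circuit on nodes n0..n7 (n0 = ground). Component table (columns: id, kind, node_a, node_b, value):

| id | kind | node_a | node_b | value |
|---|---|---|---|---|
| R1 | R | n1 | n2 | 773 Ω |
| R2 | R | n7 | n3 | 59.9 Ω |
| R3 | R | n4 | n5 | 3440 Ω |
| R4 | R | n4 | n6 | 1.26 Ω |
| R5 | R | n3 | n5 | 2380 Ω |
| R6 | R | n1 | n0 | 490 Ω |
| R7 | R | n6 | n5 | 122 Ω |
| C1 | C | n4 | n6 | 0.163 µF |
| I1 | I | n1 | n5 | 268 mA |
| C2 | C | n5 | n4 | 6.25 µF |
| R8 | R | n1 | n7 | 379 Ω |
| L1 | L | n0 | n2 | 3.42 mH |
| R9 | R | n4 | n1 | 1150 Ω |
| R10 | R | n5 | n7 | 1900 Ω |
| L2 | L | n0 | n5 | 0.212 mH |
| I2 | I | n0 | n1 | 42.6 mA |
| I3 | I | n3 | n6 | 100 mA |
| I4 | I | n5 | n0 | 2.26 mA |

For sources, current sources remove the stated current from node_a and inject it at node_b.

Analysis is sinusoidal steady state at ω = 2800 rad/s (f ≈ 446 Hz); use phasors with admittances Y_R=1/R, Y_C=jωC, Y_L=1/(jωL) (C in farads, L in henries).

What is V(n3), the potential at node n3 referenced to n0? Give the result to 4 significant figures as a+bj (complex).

Apply KCL at each of the 7 non-ground nodes and solve the resulting linear system.
Node n1: branches {R1, R6, I1, R8, R9, I2} → V_1 = -60.57-0.5219j
Node n2: branches {R1, L1} → V_2 = -0.002829-0.7503j
Node n3: branches {R2, R5, I3} → V_3 = -76.07-0.3355j
Node n4: branches {R3, R4, C1, C2, R9} → V_4 = 1.069-1.936j
Node n5: branches {R3, R5, R7, I1, C2, R10, L2, I4} → V_5 = -0.0004569+0.1438j
Node n6: branches {R4, R7, C1, I3} → V_6 = 1.182-1.915j
Node n7: branches {R2, R8, R10} → V_7 = -71.99-0.3476j

-76.07-0.3355j V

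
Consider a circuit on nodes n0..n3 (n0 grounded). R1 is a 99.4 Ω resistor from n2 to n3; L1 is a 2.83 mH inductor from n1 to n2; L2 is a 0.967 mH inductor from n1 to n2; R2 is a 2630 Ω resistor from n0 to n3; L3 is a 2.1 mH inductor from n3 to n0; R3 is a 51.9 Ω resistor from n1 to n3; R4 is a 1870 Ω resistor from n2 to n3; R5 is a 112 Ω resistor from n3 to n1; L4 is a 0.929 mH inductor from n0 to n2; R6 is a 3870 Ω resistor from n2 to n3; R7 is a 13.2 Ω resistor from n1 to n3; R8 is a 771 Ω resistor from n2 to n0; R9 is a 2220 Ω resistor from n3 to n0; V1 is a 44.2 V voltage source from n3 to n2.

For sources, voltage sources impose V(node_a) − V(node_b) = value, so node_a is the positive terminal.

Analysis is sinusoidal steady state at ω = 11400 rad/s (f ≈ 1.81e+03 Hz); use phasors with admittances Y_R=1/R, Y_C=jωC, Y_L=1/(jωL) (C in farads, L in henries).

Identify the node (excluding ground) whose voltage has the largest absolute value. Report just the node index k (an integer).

3

Apply KCL at each of the 3 non-ground nodes and solve the resulting linear system.
Node n1: branches {L1, L2, R3, R5, R7} → V_1 = 5.087+21.77j
Node n2: branches {R1, L1, L2, R4, L4, R6, R8, V1} → V_2 = -13.56-0.05779j
Node n3: branches {R1, R2, L3, R3, R4, R5, R6, R7, R9, V1} → V_3 = 30.64-0.05779j
Source currents: i(V1)=-3.159+3.549j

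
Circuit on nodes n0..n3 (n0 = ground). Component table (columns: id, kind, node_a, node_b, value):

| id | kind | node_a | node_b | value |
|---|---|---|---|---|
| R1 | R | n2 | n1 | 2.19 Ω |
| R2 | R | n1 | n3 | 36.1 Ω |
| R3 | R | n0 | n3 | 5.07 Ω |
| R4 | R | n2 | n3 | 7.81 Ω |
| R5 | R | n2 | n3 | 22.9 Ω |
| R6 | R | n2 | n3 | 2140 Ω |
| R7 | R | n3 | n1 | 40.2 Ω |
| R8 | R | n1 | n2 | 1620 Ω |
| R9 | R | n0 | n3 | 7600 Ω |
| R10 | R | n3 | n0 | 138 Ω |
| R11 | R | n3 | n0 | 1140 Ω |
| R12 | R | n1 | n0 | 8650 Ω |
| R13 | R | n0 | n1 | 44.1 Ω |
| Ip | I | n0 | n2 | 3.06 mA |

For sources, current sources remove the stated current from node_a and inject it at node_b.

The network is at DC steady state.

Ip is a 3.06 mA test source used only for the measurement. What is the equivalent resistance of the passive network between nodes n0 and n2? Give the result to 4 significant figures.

MNA unknowns: 3 node voltages V₁..V_3
R1: Y=0.4566 on G[2,1]
R2: Y=0.02770 on G[1,3]
R3: Y=0.1972 on G[0,3]
R4: Y=0.1280 on G[2,3]
R5: Y=0.04367 on G[2,3]
R6: Y=0.0004673 on G[2,3]
R7: Y=0.02488 on G[3,1]
R8: Y=0.0006173 on G[1,2]
R9: Y=0.0001316 on G[0,3]
R10: Y=0.007246 on G[3,0]
R11: Y=0.0008772 on G[3,0]
R12: Y=0.0001156 on G[1,0]
R13: Y=0.02268 on G[0,1]
Ip: z[0]−=0.00306, z[2]+=0.00306
solve → V1=0.02211, V2=0.02433, V3=0.01244

R_eq = 7.951 Ω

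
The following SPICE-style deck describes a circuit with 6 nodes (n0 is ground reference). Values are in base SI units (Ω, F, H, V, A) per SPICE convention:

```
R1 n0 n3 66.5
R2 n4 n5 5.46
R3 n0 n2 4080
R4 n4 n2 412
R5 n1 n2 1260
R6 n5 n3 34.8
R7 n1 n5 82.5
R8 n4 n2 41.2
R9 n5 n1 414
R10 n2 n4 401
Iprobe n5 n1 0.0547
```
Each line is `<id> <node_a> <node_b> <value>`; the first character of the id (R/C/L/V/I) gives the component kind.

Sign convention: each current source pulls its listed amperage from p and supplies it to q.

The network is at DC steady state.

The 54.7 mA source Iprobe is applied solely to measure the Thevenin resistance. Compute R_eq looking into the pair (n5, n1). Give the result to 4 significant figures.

R_eq = 65.33 Ω

Element admittances at DC:
  Y(R1) = 0.01504 S between n0,n3
  Y(R2) = 0.1832 S between n4,n5
  Y(R3) = 0.0002451 S between n0,n2
  Y(R4) = 0.002427 S between n4,n2
  Y(R5) = 0.0007937 S between n1,n2
  Y(R6) = 0.02874 S between n5,n3
  Y(R7) = 0.01212 S between n1,n5
  Y(R8) = 0.02427 S between n4,n2
  Y(R9) = 0.002415 S between n5,n1
  Y(R10) = 0.002494 S between n2,n4
  Iprobe: injects 0.0547 A into n1 (from n5)
Assemble and solve the 5×5 MNA system:
  V(n1)=3.571  V(n2)=0.1056  V(n3)=-0.001721  V(n4)=0.01225  V(n5)=-0.002621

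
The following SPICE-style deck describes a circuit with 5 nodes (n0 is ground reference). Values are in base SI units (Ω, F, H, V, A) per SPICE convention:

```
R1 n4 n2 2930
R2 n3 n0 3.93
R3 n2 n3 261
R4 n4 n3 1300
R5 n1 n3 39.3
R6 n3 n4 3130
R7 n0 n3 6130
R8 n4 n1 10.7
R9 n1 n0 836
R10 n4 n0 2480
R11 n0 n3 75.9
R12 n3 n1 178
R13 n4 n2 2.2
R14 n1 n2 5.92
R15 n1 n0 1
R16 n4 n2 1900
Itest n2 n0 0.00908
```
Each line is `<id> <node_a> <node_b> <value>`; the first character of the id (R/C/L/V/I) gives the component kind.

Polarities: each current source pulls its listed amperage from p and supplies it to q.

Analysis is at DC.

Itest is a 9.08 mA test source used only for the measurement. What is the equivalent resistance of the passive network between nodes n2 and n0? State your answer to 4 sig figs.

R_eq = 4.914 Ω

MNA unknowns: 4 node voltages V₁..V_4
R1: Y=0.0003413 on G[4,2]
R2: Y=0.2545 on G[3,0]
R3: Y=0.003831 on G[2,3]
R4: Y=0.0007692 on G[4,3]
R5: Y=0.02545 on G[1,3]
R6: Y=0.0003195 on G[3,4]
R7: Y=0.0001631 on G[0,3]
R8: Y=0.09346 on G[4,1]
R9: Y=0.001196 on G[1,0]
R10: Y=0.0004032 on G[4,0]
R11: Y=0.01318 on G[0,3]
R12: Y=0.005618 on G[3,1]
R13: Y=0.4545 on G[4,2]
R14: Y=0.1689 on G[1,2]
R15: Y=1.000 on G[1,0]
R16: Y=0.0005263 on G[4,2]
Itest: z[2]−=0.00908, z[0]+=0.00908
solve → V1=-0.008630, V2=-0.04462, V3=-0.001583, V4=-0.03839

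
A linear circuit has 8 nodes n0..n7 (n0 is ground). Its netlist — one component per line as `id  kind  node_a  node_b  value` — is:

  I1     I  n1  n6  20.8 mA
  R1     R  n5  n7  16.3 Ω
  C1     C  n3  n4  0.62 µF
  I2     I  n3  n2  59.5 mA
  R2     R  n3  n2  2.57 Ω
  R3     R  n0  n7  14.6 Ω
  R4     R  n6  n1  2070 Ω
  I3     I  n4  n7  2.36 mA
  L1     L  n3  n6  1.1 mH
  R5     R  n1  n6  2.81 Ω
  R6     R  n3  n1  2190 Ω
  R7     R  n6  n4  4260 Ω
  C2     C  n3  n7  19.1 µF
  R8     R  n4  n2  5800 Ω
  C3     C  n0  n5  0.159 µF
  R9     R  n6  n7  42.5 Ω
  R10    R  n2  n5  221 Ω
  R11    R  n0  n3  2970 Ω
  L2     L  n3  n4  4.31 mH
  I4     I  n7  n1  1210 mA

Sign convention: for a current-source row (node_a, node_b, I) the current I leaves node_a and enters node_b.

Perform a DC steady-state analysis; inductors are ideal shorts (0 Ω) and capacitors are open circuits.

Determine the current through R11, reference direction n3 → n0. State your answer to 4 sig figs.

Apply KCL at each of the 7 non-ground nodes and solve the resulting linear system.
Node n1: branches {I1, R4, R5, R6, I4} → V_1 = 46.18
Node n2: branches {I2, R2, R8, R10} → V_2 = 42.54
Node n3: branches {C1, I2, R2, L1, R6, C2, R11, L2} → V_3 = 42.85
Node n4: branches {C1, I3, R7, R8, L2} → V_4 = 42.85
Node n5: branches {R1, C3, R10} → V_5 = 2.726
Node n6: branches {I1, R4, L1, R5, R7, R9} → V_6 = 42.85
Node n7: branches {R1, R3, I3, C2, R9, I4} → V_7 = -0.2106
Source currents: i(L1)=-0.1954, i(L2)=0.002413

0.01443 A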